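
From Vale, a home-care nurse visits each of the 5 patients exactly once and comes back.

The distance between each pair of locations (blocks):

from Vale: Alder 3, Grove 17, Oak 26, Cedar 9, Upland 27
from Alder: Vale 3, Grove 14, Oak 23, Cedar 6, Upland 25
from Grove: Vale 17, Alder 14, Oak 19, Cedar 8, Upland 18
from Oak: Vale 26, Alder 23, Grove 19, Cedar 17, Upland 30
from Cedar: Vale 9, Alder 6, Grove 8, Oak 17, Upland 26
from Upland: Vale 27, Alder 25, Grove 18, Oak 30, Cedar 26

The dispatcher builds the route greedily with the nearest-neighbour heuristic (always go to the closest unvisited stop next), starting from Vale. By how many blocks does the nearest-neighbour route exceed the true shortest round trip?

The nearest-neighbour route is 1 blocks longer than optimal.

From Vale: Alder=3, Cedar=9, Grove=17, Oak=26, Upland=27 → choose Alder (3).
From Alder: Cedar=6, Grove=14, Oak=23, Upland=25 → choose Cedar (6).
From Cedar: Grove=8, Oak=17, Upland=26 → choose Grove (8).
From Grove: Upland=18, Oak=19 → choose Upland (18).
From Upland: Oak=30 → choose Oak (30).
NN route Vale → Alder → Cedar → Grove → Upland → Oak → Vale costs 91.
Optimal: Vale → Alder → Cedar → Oak → Grove → Upland → Vale costs 90 (by enumerating all 60 distinct tours).
Excess = 91 − 90 = 1.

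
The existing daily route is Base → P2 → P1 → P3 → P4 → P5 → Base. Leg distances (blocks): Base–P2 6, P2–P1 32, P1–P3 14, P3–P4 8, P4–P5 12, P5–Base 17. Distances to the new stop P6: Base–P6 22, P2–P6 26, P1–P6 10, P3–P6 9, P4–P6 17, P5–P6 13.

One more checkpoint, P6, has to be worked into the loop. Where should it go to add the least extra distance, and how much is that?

Insertion cost between consecutive stops i–j is d(i,P6) + d(P6,j) − d(i,j):
  between Base and P2: 22 + 26 − 6 = 42
  between P2 and P1: 26 + 10 − 32 = 4
  between P1 and P3: 10 + 9 − 14 = 5
  between P3 and P4: 9 + 17 − 8 = 18
  between P4 and P5: 17 + 13 − 12 = 18
  between P5 and Base: 13 + 22 − 17 = 18
Cheapest insertion is between P2 and P1, adding 4.
New total = 89 + 4 = 93.

+4 blocks — insert P6 between P2 and P1.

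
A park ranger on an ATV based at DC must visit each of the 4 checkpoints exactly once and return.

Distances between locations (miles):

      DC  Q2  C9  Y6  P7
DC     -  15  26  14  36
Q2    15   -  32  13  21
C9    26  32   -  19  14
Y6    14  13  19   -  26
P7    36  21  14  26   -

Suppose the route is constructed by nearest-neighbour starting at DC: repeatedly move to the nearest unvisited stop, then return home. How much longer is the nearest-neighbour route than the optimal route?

DC: Y6=14, Q2=15, C9=26, P7=36 ⇒ Y6
Y6: Q2=13, C9=19, P7=26 ⇒ Q2
Q2: P7=21, C9=32 ⇒ P7
P7: C9=14 ⇒ C9
NN route DC → Y6 → Q2 → P7 → C9 → DC costs 88.
Optimal: DC → Q2 → P7 → C9 → Y6 → DC costs 83 (by enumerating all 12 distinct tours).
Excess = 88 − 83 = 5.

5 miles longer than the optimal tour.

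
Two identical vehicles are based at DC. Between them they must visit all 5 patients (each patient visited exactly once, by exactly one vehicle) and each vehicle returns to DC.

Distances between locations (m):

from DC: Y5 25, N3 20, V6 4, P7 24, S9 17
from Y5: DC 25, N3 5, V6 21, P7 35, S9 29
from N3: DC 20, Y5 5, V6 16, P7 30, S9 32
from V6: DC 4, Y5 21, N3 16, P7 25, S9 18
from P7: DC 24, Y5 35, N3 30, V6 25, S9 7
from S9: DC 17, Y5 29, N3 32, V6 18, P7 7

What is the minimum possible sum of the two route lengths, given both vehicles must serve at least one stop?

Try each way of splitting the stops between the two vehicles (each non-empty) and, for each split, find the best tour for each vehicle:
  {Y5} + {N3, V6, P7, S9}: 50 + 74 = 124
  {N3} + {Y5, V6, P7, S9}: 40 + 84 = 124
  {Y5, N3} + {V6, P7, S9}: 50 + 53 = 103
  {V6} + {Y5, N3, P7, S9}: 8 + 84 = 92
  {Y5, V6} + {N3, P7, S9}: 50 + 74 = 124
  {N3, V6} + {Y5, P7, S9}: 40 + 84 = 124
  … (15 splits in total)
Best: vehicle 1 DC → V6 → DC = 8; vehicle 2 DC → Y5 → N3 → P7 → S9 → DC = 84; combined 92.

92 m — the smallest possible combined total.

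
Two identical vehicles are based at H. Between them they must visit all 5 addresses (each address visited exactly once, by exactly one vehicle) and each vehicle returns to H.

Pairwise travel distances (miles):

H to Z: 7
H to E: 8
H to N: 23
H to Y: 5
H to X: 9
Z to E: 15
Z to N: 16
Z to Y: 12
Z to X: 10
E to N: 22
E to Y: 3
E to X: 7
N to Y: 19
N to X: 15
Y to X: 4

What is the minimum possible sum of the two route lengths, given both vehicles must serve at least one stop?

There are 2^4 − 1 = 15 ways to divide the 5 stops into two non-empty groups. For each, the best each vehicle can do is its own shortest tour through its group:
  {Z} + {E, N, Y, X}: 14 + 53 = 67
  {E} + {Z, N, Y, X}: 16 + 47 = 63
  {Z, E} + {N, Y, X}: 30 + 47 = 77
  {N} + {Z, E, Y, X}: 46 + 32 = 78
  {Z, N} + {E, Y, X}: 46 + 24 = 70
  {E, N} + {Z, Y, X}: 53 + 26 = 79
  … (15 splits in total)
Best: vehicle 1 H → E → H = 16; vehicle 2 H → Z → N → X → Y → H = 47; combined 63.

63 miles — the smallest possible combined total.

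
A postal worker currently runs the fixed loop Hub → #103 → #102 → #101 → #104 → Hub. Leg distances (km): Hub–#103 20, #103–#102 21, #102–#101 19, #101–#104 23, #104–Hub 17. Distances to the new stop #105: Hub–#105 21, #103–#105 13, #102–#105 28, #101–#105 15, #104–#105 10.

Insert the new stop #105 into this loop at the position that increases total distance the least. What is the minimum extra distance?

Insertion cost between consecutive stops i–j is d(i,#105) + d(#105,j) − d(i,j):
  between Hub and #103: 21 + 13 − 20 = 14
  between #103 and #102: 13 + 28 − 21 = 20
  between #102 and #101: 28 + 15 − 19 = 24
  between #101 and #104: 15 + 10 − 23 = 2
  between #104 and Hub: 10 + 21 − 17 = 14
Cheapest insertion is between #101 and #104, adding 2.
New total = 100 + 2 = 102.

Adding 2 km by placing #105 on the #101–#104 leg.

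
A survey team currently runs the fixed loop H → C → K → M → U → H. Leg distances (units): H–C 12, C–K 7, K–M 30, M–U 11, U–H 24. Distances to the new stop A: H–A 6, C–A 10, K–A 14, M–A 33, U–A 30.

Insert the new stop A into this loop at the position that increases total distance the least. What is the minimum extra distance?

Adding 4 by placing A on the H–C leg.

Insertion cost between consecutive stops i–j is d(i,A) + d(A,j) − d(i,j):
  between H and C: 6 + 10 − 12 = 4
  between C and K: 10 + 14 − 7 = 17
  between K and M: 14 + 33 − 30 = 17
  between M and U: 33 + 30 − 11 = 52
  between U and H: 30 + 6 − 24 = 12
Cheapest insertion is between H and C, adding 4.
New total = 84 + 4 = 88.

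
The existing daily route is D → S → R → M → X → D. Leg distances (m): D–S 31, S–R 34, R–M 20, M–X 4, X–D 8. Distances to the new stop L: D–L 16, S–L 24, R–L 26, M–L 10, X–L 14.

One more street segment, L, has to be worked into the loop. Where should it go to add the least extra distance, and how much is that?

Adding 9 m by placing L on the D–S leg.

Insertion cost between consecutive stops i–j is d(i,L) + d(L,j) − d(i,j):
  between D and S: 16 + 24 − 31 = 9
  between S and R: 24 + 26 − 34 = 16
  between R and M: 26 + 10 − 20 = 16
  between M and X: 10 + 14 − 4 = 20
  between X and D: 14 + 16 − 8 = 22
Cheapest insertion is between D and S, adding 9.
New total = 97 + 9 = 106.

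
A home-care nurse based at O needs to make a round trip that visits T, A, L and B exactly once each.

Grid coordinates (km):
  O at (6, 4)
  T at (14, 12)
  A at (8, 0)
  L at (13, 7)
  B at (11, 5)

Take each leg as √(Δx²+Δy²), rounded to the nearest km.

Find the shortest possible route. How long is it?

With 4 stops there are 4!/2 = 12 distinct round trips (a route and its reverse cost the same).
O - T - A - L - B - O: 11+13+9+3+5 = 41
O - T - A - B - L - O: 11+13+6+3+8 = 41
O - T - L - A - B - O: 11+5+9+6+5 = 36
O - T - L - B - A - O: 11+5+3+6+4 = 29
O - T - B - A - L - O: 11+8+6+9+8 = 42
O - T - B - L - A - O: 11+8+3+9+4 = 35
O - A - T - L - B - O: 4+13+5+3+5 = 30
O - A - T - B - L - O: 4+13+8+3+8 = 36
O - A - L - T - B - O: 4+9+5+8+5 = 31
O - A - B - T - L - O: 4+6+8+5+8 = 31
O - L - T - A - B - O: 8+5+13+6+5 = 37
O - L - A - T - B - O: 8+9+13+8+5 = 43
The minimum is 29.
One optimal route: O → T → L → B → A → O (or its reverse).

29 km — the shortest possible round trip.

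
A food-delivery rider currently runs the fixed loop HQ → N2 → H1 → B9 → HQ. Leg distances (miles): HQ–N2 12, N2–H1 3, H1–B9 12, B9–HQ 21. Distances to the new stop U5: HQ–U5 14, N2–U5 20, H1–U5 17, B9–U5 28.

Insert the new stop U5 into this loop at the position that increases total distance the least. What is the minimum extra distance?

Adding 21 miles by placing U5 on the B9–HQ leg.

Insertion cost between consecutive stops i–j is d(i,U5) + d(U5,j) − d(i,j):
  between HQ and N2: 14 + 20 − 12 = 22
  between N2 and H1: 20 + 17 − 3 = 34
  between H1 and B9: 17 + 28 − 12 = 33
  between B9 and HQ: 28 + 14 − 21 = 21
Cheapest insertion is between B9 and HQ, adding 21.
New total = 48 + 21 = 69.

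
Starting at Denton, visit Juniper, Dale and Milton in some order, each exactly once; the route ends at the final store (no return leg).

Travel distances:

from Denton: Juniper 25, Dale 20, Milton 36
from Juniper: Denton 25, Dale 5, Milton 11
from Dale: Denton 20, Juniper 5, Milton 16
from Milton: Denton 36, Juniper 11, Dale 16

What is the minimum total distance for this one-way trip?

There are 3! = 6 possible orderings.
Denton→Juniper→Dale→Milton: 25+5+16 = 46
Denton→Juniper→Milton→Dale: 25+11+16 = 52
Denton→Dale→Juniper→Milton: 20+5+11 = 36
Denton→Dale→Milton→Juniper: 20+16+11 = 47
Denton→Milton→Juniper→Dale: 36+11+5 = 52
Denton→Milton→Dale→Juniper: 36+16+5 = 57
The minimum is 36.
One shortest path: Denton → Dale → Juniper → Milton.

36 — the minimum one-way total.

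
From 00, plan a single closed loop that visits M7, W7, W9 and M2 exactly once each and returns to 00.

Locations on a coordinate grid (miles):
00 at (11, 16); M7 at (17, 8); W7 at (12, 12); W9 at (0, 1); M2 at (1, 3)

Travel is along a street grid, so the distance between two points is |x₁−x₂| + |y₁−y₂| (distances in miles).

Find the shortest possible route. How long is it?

64 miles — the shortest possible round trip.

With 4 stops there are 4!/2 = 12 distinct round trips (a route and its reverse cost the same).
00 → M7 → W7 → W9 → M2 → 00: 14+9+23+3+23 = 72
00 → M7 → W7 → M2 → W9 → 00: 14+9+20+3+26 = 72
00 → M7 → W9 → W7 → M2 → 00: 14+24+23+20+23 = 104
00 → M7 → W9 → M2 → W7 → 00: 14+24+3+20+5 = 66
00 → M7 → M2 → W7 → W9 → 00: 14+21+20+23+26 = 104
00 → M7 → M2 → W9 → W7 → 00: 14+21+3+23+5 = 66
00 → W7 → M7 → W9 → M2 → 00: 5+9+24+3+23 = 64
00 → W7 → M7 → M2 → W9 → 00: 5+9+21+3+26 = 64
00 → W7 → W9 → M7 → M2 → 00: 5+23+24+21+23 = 96
00 → W7 → M2 → M7 → W9 → 00: 5+20+21+24+26 = 96
00 → W9 → M7 → W7 → M2 → 00: 26+24+9+20+23 = 102
00 → W9 → W7 → M7 → M2 → 00: 26+23+9+21+23 = 102
The minimum is 64.
One optimal route: 00 → W7 → M7 → W9 → M2 → 00 (or its reverse).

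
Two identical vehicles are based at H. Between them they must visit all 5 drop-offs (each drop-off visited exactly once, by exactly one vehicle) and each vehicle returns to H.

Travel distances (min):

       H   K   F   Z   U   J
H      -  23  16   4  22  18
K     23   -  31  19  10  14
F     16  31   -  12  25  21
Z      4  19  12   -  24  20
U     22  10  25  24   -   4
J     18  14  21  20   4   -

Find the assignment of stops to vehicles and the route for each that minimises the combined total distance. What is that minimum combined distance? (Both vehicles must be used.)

Minimum combined distance: 82 min.

Check every non-empty split of the stops between the two vehicles; for each half take its own optimal tour:
  {K} + {F, Z, U, J}: 46 + 63 = 109
  {F} + {K, Z, U, J}: 32 + 55 = 87
  {K, F} + {Z, U, J}: 70 + 50 = 120
  {Z} + {K, F, U, J}: 8 + 74 = 82
  {K, Z} + {F, U, J}: 46 + 63 = 109
  {F, Z} + {K, U, J}: 32 + 55 = 87
  … (15 splits in total)
Best: vehicle 1 H → Z → H = 8; vehicle 2 H → K → U → J → F → H = 74; combined 82.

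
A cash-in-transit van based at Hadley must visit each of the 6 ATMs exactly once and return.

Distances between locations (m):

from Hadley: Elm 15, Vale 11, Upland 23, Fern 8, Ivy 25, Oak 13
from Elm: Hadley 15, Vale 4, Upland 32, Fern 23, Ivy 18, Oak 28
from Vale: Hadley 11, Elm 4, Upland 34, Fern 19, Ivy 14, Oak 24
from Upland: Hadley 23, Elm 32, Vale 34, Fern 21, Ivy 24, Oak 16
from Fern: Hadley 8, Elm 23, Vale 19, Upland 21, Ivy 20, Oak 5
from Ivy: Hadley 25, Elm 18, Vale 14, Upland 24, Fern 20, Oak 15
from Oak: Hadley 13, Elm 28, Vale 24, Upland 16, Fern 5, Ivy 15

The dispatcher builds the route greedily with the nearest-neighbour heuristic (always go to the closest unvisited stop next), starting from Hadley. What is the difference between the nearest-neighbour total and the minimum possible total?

From Hadley: Fern=8, Vale=11, Oak=13, Elm=15, Upland=23, Ivy=25 → choose Fern (8).
From Fern: Oak=5, Vale=19, Ivy=20, Upland=21, Elm=23 → choose Oak (5).
From Oak: Ivy=15, Upland=16, Vale=24, Elm=28 → choose Ivy (15).
From Ivy: Vale=14, Elm=18, Upland=24 → choose Vale (14).
From Vale: Elm=4, Upland=34 → choose Elm (4).
From Elm: Upland=32 → choose Upland (32).
NN route Hadley → Fern → Oak → Ivy → Vale → Elm → Upland → Hadley costs 101.
Optimal: Hadley → Elm → Vale → Ivy → Upland → Oak → Fern → Hadley costs 86 (by enumerating all 360 distinct tours).
Excess = 101 − 86 = 15.

The nearest-neighbour route is 15 m longer than optimal.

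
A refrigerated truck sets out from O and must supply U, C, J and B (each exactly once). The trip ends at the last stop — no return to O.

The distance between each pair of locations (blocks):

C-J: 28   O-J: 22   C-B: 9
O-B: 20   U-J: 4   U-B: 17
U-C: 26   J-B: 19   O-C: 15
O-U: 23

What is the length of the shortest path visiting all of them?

There are 4! = 24 possible orderings.
O → U → C → J → B: 23+26+28+19 = 96
O → U → C → B → J: 23+26+9+19 = 77
O → U → J → C → B: 23+4+28+9 = 64
O → U → J → B → C: 23+4+19+9 = 55
O → U → B → C → J: 23+17+9+28 = 77
O → U → B → J → C: 23+17+19+28 = 87
O → C → U → J → B: 15+26+4+19 = 64
O → C → U → B → J: 15+26+17+19 = 77
O → C → J → U → B: 15+28+4+17 = 64
O → C → J → B → U: 15+28+19+17 = 79
O → C → B → U → J: 15+9+17+4 = 45
O → C → B → J → U: 15+9+19+4 = 47
O → J → U → C → B: 22+4+26+9 = 61
O → J → U → B → C: 22+4+17+9 = 52
… (10 more)
The minimum is 45.
One shortest path: O → C → B → U → J.

45 blocks — the minimum one-way total.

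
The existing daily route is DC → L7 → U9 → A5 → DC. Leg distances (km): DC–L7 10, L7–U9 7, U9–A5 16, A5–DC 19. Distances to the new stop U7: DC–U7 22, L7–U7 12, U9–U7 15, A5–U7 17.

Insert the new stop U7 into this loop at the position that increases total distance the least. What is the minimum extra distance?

Adding 16 km by placing U7 on the U9–A5 leg.

Insertion cost between consecutive stops i–j is d(i,U7) + d(U7,j) − d(i,j):
  between DC and L7: 22 + 12 − 10 = 24
  between L7 and U9: 12 + 15 − 7 = 20
  between U9 and A5: 15 + 17 − 16 = 16
  between A5 and DC: 17 + 22 − 19 = 20
Cheapest insertion is between U9 and A5, adding 16.
New total = 52 + 16 = 68.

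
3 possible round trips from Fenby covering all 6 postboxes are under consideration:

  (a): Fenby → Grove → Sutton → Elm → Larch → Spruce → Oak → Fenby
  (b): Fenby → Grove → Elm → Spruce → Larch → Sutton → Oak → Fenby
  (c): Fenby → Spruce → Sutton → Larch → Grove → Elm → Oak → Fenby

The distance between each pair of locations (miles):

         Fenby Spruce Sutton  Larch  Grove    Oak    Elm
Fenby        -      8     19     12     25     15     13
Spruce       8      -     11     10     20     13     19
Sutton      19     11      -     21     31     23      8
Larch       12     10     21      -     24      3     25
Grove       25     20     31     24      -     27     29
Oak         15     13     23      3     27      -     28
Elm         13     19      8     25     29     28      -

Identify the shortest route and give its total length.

127 miles — (a) is the shortest.

(a): 25 + 31 + 8 + 25 + 10 + 13 + 15 = 127
(b): 25 + 29 + 19 + 10 + 21 + 23 + 15 = 142
(c): 8 + 11 + 21 + 24 + 29 + 28 + 15 = 136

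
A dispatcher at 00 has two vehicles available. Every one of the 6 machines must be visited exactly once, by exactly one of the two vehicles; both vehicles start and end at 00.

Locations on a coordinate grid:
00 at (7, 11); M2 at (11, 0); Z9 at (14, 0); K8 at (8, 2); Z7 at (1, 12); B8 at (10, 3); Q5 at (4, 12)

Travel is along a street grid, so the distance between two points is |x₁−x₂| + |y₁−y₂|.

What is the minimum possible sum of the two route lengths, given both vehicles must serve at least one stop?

Minimum combined distance: 50.

Try each way of splitting the stops between the two vehicles (each non-empty) and, for each split, find the best tour for each vehicle:
  {M2} + {Z9, K8, Z7, B8, Q5}: 30 + 50 = 80
  {Z9} + {M2, K8, Z7, B8, Q5}: 36 + 44 = 80
  {M2, Z9} + {K8, Z7, B8, Q5}: 36 + 38 = 74
  {K8} + {M2, Z9, Z7, B8, Q5}: 20 + 50 = 70
  {M2, K8} + {Z9, Z7, B8, Q5}: 30 + 50 = 80
  {Z9, K8} + {M2, Z7, B8, Q5}: 36 + 44 = 80
  … (31 splits in total)
  {M2, Z9, K8, B8} + {Z7, Q5}: 36 + 14 = 50  ← best
Best: vehicle 1 00 → K8 → M2 → Z9 → B8 → 00 = 36; vehicle 2 00 → Z7 → Q5 → 00 = 14; combined 50.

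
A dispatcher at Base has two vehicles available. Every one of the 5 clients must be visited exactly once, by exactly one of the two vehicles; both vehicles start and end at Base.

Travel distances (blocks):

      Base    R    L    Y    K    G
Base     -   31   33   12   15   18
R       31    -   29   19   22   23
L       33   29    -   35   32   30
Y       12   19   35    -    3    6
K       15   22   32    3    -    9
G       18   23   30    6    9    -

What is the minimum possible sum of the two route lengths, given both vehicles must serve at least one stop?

There are 2^4 − 1 = 15 ways to divide the 5 stops into two non-empty groups. For each, the best each vehicle can do is its own shortest tour through its group:
  {R} + {L, Y, K, G}: 62 + 87 = 149
  {L} + {R, Y, K, G}: 66 + 78 = 144
  {R, L} + {Y, K, G}: 93 + 42 = 135
  {Y} + {R, L, K, G}: 24 + 109 = 133
  {R, Y} + {L, K, G}: 62 + 87 = 149
  {L, Y} + {R, K, G}: 80 + 78 = 158
  … (15 splits in total)
Best: vehicle 1 Base → Y → Base = 24; vehicle 2 Base → L → R → G → K → Base = 109; combined 133.

133 blocks — the smallest possible combined total.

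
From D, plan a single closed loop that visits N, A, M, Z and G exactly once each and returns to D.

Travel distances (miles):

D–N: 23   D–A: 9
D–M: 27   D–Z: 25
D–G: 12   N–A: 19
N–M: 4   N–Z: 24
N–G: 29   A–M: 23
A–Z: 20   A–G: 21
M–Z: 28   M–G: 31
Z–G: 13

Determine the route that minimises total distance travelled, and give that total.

There are 60 distinct closed tours to check (reversals are equivalent).
D - N - A - M - Z - G - D: 23+19+23+28+13+12 = 118
D - N - A - M - G - Z - D: 23+19+23+31+13+25 = 134
D - N - A - Z - M - G - D: 23+19+20+28+31+12 = 133
D - N - A - Z - G - M - D: 23+19+20+13+31+27 = 133
D - N - A - G - M - Z - D: 23+19+21+31+28+25 = 147
D - N - A - G - Z - M - D: 23+19+21+13+28+27 = 131
D - N - M - A - Z - G - D: 23+4+23+20+13+12 = 95
D - N - M - A - G - Z - D: 23+4+23+21+13+25 = 109
D - N - M - Z - A - G - D: 23+4+28+20+21+12 = 108
D - N - M - Z - G - A - D: 23+4+28+13+21+9 = 98
D - N - M - G - A - Z - D: 23+4+31+21+20+25 = 124
D - N - M - G - Z - A - D: 23+4+31+13+20+9 = 100
D - N - Z - A - M - G - D: 23+24+20+23+31+12 = 133
D - N - Z - A - G - M - D: 23+24+20+21+31+27 = 146
… (46 more)
D - A - N - M - Z - G - D: 9+19+4+28+13+12 = 85  ← best
The minimum is 85.
One optimal route: D → A → N → M → Z → G → D (or its reverse).

Minimum total distance: 85 miles.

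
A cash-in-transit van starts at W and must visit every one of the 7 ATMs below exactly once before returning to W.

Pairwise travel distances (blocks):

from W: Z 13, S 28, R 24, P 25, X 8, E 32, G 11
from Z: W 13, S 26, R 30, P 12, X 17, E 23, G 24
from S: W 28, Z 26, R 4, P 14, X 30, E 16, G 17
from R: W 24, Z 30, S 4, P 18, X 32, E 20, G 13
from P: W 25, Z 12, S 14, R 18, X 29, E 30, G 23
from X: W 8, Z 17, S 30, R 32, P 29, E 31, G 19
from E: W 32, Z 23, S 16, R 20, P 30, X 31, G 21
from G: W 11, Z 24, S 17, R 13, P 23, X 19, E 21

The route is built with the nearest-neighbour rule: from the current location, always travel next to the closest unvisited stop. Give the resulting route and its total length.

121 blocks along W → X → Z → P → S → R → G → E → W.

W → [X:8 / G:11 / Z:13 / R:24 / P:25 / S:28 / E:32] → X (8)
X → [Z:17 / G:19 / P:29 / S:30 / E:31 / R:32] → Z (17)
Z → [P:12 / E:23 / G:24 / S:26 / R:30] → P (12)
P → [S:14 / R:18 / G:23 / E:30] → S (14)
S → [R:4 / E:16 / G:17] → R (4)
R → [G:13 / E:20] → G (13)
G → [E:21] → E (21)
Return E→W: 32.
Total = 8 + 17 + 12 + 14 + 4 + 13 + 21 + 32 = 121.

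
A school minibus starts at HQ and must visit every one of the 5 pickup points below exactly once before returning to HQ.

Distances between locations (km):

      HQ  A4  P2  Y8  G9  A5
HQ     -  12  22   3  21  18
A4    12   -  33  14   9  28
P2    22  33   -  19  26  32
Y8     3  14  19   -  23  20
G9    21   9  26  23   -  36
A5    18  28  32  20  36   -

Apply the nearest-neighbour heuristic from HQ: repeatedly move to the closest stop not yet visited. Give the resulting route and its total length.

Total distance 102 km via the nearest-neighbour route HQ → Y8 → A4 → G9 → P2 → A5 → HQ.

At HQ the remaining stops are Y8 3, A4 12, A5 18, G9 21, P2 22; go to Y8.
At Y8 the remaining stops are A4 14, P2 19, A5 20, G9 23; go to A4.
At A4 the remaining stops are G9 9, A5 28, P2 33; go to G9.
At G9 the remaining stops are P2 26, A5 36; go to P2.
At P2 the remaining stops are A5 32; go to A5.
Return A5→HQ: 18.
Total = 3 + 14 + 9 + 26 + 32 + 18 = 102.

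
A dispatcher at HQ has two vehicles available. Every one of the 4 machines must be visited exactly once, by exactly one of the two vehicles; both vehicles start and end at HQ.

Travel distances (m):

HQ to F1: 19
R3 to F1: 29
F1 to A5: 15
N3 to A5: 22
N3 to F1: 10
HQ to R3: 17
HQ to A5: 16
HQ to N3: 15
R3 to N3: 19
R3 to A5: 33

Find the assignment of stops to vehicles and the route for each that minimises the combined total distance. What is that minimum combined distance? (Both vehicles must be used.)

Try each way of splitting the stops between the two vehicles (each non-empty) and, for each split, find the best tour for each vehicle:
  {R3} + {N3, F1, A5}: 34 + 56 = 90
  {N3} + {R3, F1, A5}: 30 + 77 = 107
  {R3, N3} + {F1, A5}: 51 + 50 = 101
  {F1} + {R3, N3, A5}: 38 + 74 = 112
  {R3, F1} + {N3, A5}: 65 + 53 = 118
  {N3, F1} + {R3, A5}: 44 + 66 = 110
  … (7 splits in total)
Best: vehicle 1 HQ → R3 → HQ = 34; vehicle 2 HQ → N3 → F1 → A5 → HQ = 56; combined 90.

Minimum combined distance: 90 m.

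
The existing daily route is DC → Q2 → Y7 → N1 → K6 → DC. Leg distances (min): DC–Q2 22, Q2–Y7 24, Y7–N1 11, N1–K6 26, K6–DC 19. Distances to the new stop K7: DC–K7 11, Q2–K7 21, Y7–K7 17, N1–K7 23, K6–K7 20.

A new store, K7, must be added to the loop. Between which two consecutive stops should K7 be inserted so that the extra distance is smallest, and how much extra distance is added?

Insertion cost between consecutive stops i–j is d(i,K7) + d(K7,j) − d(i,j):
  between DC and Q2: 11 + 21 − 22 = 10
  between Q2 and Y7: 21 + 17 − 24 = 14
  between Y7 and N1: 17 + 23 − 11 = 29
  between N1 and K6: 23 + 20 − 26 = 17
  between K6 and DC: 20 + 11 − 19 = 12
Cheapest insertion is between DC and Q2, adding 10.
New total = 102 + 10 = 112.

Minimum extra distance: 10 min, inserting K7 between DC and Q2.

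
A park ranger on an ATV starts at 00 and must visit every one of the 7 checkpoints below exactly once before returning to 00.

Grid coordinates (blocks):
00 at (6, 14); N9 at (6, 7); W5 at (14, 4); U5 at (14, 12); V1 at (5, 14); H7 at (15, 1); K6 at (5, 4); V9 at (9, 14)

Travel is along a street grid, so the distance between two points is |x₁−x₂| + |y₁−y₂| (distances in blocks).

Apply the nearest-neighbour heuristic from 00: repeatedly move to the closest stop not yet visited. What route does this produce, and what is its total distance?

Nearest-neighbour total = 48 blocks; route 00 → V1 → V9 → U5 → W5 → H7 → K6 → N9 → 00.

At 00 the remaining stops are V1 1, V9 3, N9 7, U5 10, K6 11, W5 18, H7 22; go to V1.
At V1 the remaining stops are V9 4, N9 8, K6 10, U5 11, W5 19, H7 23; go to V9.
At V9 the remaining stops are U5 7, N9 10, K6 14, W5 15, H7 19; go to U5.
At U5 the remaining stops are W5 8, H7 12, N9 13, K6 17; go to W5.
At W5 the remaining stops are H7 4, K6 9, N9 11; go to H7.
At H7 the remaining stops are K6 13, N9 15; go to K6.
At K6 the remaining stops are N9 4; go to N9.
Return N9→00: 7.
Total = 1 + 4 + 7 + 8 + 4 + 13 + 4 + 7 = 48.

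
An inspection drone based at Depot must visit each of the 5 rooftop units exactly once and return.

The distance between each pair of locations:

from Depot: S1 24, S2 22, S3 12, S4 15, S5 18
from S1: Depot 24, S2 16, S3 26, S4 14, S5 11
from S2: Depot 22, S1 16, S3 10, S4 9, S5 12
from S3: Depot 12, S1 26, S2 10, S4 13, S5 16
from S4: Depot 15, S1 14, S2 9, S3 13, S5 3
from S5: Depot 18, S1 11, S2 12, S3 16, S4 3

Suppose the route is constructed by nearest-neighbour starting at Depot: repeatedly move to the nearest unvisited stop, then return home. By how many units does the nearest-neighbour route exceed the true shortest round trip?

2 longer than the optimal tour.

Depot: S3=12, S4=15, S5=18, S2=22, S1=24 ⇒ S3
S3: S2=10, S4=13, S5=16, S1=26 ⇒ S2
S2: S4=9, S5=12, S1=16 ⇒ S4
S4: S5=3, S1=14 ⇒ S5
S5: S1=11 ⇒ S1
NN route Depot → S3 → S2 → S4 → S5 → S1 → Depot costs 69.
Optimal: Depot → S3 → S2 → S1 → S5 → S4 → Depot costs 67 (by enumerating all 60 distinct tours).
Excess = 69 − 67 = 2.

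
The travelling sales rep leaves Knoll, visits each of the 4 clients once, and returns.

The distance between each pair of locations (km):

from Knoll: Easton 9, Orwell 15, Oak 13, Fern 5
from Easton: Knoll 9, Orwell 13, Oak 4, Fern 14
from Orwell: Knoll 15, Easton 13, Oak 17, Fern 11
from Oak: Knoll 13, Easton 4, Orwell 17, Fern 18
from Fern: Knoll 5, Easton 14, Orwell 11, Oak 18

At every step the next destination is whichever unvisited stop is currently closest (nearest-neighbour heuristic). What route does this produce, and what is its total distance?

Nearest-neighbour total = 46 km; route Knoll → Fern → Orwell → Easton → Oak → Knoll.

From Knoll: distances to unvisited — Fern=5, Easton=9, Oak=13, Orwell=15. Nearest is Fern (5).
From Fern: distances to unvisited — Orwell=11, Easton=14, Oak=18. Nearest is Orwell (11).
From Orwell: distances to unvisited — Easton=13, Oak=17. Nearest is Easton (13).
From Easton: distances to unvisited — Oak=4. Nearest is Oak (4).
Return Oak→Knoll: 13.
Total = 5 + 11 + 13 + 4 + 13 = 46.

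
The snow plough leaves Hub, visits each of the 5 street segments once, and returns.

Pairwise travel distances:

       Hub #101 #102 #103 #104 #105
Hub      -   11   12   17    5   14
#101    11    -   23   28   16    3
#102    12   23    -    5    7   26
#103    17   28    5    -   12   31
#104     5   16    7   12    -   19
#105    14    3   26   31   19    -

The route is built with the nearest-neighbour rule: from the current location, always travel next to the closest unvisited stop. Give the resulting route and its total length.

At Hub the remaining stops are #104 5, #101 11, #102 12, #105 14, #103 17; go to #104.
At #104 the remaining stops are #102 7, #103 12, #101 16, #105 19; go to #102.
At #102 the remaining stops are #103 5, #101 23, #105 26; go to #103.
At #103 the remaining stops are #101 28, #105 31; go to #101.
At #101 the remaining stops are #105 3; go to #105.
Return #105→Hub: 14.
Total = 5 + 7 + 5 + 28 + 3 + 14 = 62.

Nearest-neighbour total = 62; route Hub → #104 → #102 → #103 → #101 → #105 → Hub.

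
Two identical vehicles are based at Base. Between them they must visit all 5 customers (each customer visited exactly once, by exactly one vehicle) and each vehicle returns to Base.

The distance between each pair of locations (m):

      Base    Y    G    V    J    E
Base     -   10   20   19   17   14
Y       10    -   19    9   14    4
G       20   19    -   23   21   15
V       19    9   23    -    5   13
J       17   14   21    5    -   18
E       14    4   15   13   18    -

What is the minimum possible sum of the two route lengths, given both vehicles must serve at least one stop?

Try each way of splitting the stops between the two vehicles (each non-empty) and, for each split, find the best tour for each vehicle:
  {Y} + {G, V, J, E}: 20 + 70 = 90
  {G} + {Y, V, J, E}: 40 + 49 = 89
  {Y, G} + {V, J, E}: 49 + 49 = 98
  {V} + {Y, G, J, E}: 38 + 67 = 105
  {Y, V} + {G, J, E}: 38 + 67 = 105
  {G, V} + {Y, J, E}: 62 + 49 = 111
  … (15 splits in total)
Best: vehicle 1 Base → G → Base = 40; vehicle 2 Base → Y → E → V → J → Base = 49; combined 89.

Minimum combined distance: 89 m.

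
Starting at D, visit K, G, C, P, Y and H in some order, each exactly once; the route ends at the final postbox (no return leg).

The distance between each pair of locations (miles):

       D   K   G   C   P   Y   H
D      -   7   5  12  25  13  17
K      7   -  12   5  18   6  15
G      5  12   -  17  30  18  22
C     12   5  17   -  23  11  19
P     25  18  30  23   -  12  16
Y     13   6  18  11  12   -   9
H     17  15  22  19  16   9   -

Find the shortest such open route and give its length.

Shortest open route: 58 miles.

There are 6! = 720 possible orderings.
D→K→G→C→P→Y→H: 7+12+17+23+12+9 = 80
D→K→G→C→P→H→Y: 7+12+17+23+16+9 = 84
D→K→G→C→Y→P→H: 7+12+17+11+12+16 = 75
D→K→G→C→Y→H→P: 7+12+17+11+9+16 = 72
D→K→G→C→H→P→Y: 7+12+17+19+16+12 = 83
D→K→G→C→H→Y→P: 7+12+17+19+9+12 = 76
D→K→G→P→C→Y→H: 7+12+30+23+11+9 = 92
D→K→G→P→C→H→Y: 7+12+30+23+19+9 = 100
… (712 more)
D→G→K→C→Y→H→P: 5+12+5+11+9+16 = 58  ← best
The minimum is 58.
One shortest path: D → G → K → C → Y → H → P.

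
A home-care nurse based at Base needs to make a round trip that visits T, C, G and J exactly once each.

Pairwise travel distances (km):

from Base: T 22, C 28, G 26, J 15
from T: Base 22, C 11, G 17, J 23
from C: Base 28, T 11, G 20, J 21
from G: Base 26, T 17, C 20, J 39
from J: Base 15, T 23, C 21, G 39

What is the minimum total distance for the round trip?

There are 12 distinct closed tours to check (reversals are equivalent).
Base → T → C → G → J → Base: 22+11+20+39+15 = 107
Base → T → C → J → G → Base: 22+11+21+39+26 = 119
Base → T → G → C → J → Base: 22+17+20+21+15 = 95
Base → T → G → J → C → Base: 22+17+39+21+28 = 127
Base → T → J → C → G → Base: 22+23+21+20+26 = 112
Base → T → J → G → C → Base: 22+23+39+20+28 = 132
Base → C → T → G → J → Base: 28+11+17+39+15 = 110
Base → C → T → J → G → Base: 28+11+23+39+26 = 127
Base → C → G → T → J → Base: 28+20+17+23+15 = 103
Base → C → J → T → G → Base: 28+21+23+17+26 = 115
Base → G → T → C → J → Base: 26+17+11+21+15 = 90
Base → G → C → T → J → Base: 26+20+11+23+15 = 95
The minimum is 90.
One optimal route: Base → G → T → C → J → Base (or its reverse).

90 km — the shortest possible round trip.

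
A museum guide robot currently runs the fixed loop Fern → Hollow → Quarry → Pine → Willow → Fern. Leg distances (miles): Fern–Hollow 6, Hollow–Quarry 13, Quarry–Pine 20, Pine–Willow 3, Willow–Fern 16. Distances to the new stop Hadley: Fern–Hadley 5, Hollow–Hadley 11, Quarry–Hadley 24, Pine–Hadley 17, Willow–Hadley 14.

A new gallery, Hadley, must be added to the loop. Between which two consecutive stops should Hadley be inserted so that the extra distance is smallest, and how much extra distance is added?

Insertion cost between consecutive stops i–j is d(i,Hadley) + d(Hadley,j) − d(i,j):
  between Fern and Hollow: 5 + 11 − 6 = 10
  between Hollow and Quarry: 11 + 24 − 13 = 22
  between Quarry and Pine: 24 + 17 − 20 = 21
  between Pine and Willow: 17 + 14 − 3 = 28
  between Willow and Fern: 14 + 5 − 16 = 3
Cheapest insertion is between Willow and Fern, adding 3.
New total = 58 + 3 = 61.

Minimum extra distance: 3 miles, inserting Hadley between Willow and Fern.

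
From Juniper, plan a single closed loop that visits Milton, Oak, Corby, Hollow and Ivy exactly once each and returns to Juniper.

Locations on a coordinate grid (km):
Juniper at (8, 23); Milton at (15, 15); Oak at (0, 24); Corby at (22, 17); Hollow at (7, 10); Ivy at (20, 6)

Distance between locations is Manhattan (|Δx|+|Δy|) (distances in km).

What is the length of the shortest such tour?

There are 60 distinct closed tours to check (reversals are equivalent).
Juniper - Milton - Oak - Corby - Hollow - Ivy - Juniper: 15+24+29+22+17+29 = 136
Juniper - Milton - Oak - Corby - Ivy - Hollow - Juniper: 15+24+29+13+17+14 = 112
Juniper - Milton - Oak - Hollow - Corby - Ivy - Juniper: 15+24+21+22+13+29 = 124
Juniper - Milton - Oak - Hollow - Ivy - Corby - Juniper: 15+24+21+17+13+20 = 110
Juniper - Milton - Oak - Ivy - Corby - Hollow - Juniper: 15+24+38+13+22+14 = 126
Juniper - Milton - Oak - Ivy - Hollow - Corby - Juniper: 15+24+38+17+22+20 = 136
Juniper - Milton - Corby - Oak - Hollow - Ivy - Juniper: 15+9+29+21+17+29 = 120
Juniper - Milton - Corby - Oak - Ivy - Hollow - Juniper: 15+9+29+38+17+14 = 122
Juniper - Milton - Corby - Hollow - Oak - Ivy - Juniper: 15+9+22+21+38+29 = 134
Juniper - Milton - Corby - Hollow - Ivy - Oak - Juniper: 15+9+22+17+38+9 = 110
Juniper - Milton - Corby - Ivy - Oak - Hollow - Juniper: 15+9+13+38+21+14 = 110
Juniper - Milton - Corby - Ivy - Hollow - Oak - Juniper: 15+9+13+17+21+9 = 84
Juniper - Milton - Hollow - Oak - Corby - Ivy - Juniper: 15+13+21+29+13+29 = 120
Juniper - Milton - Hollow - Oak - Ivy - Corby - Juniper: 15+13+21+38+13+20 = 120
… (46 more)
The minimum is 84.
One optimal route: Juniper → Milton → Corby → Ivy → Hollow → Oak → Juniper (or its reverse).

Shortest round trip = 84 km.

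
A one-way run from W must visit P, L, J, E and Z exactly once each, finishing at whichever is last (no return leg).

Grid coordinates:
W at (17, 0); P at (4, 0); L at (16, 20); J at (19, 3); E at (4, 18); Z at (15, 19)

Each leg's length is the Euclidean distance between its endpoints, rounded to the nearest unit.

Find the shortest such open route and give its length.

There are 5! = 120 possible orderings.
W→P→L→J→E→Z: 13+23+17+21+11 = 85
W→P→L→J→Z→E: 13+23+17+16+11 = 80
W→P→L→E→J→Z: 13+23+12+21+16 = 85
W→P→L→E→Z→J: 13+23+12+11+16 = 75
W→P→L→Z→J→E: 13+23+1+16+21 = 74
W→P→L→Z→E→J: 13+23+1+11+21 = 69
W→P→J→L→E→Z: 13+15+17+12+11 = 68
W→P→J→L→Z→E: 13+15+17+1+11 = 57
W→P→J→E→L→Z: 13+15+21+12+1 = 62
W→P→J→E→Z→L: 13+15+21+11+1 = 61
W→P→J→Z→L→E: 13+15+16+1+12 = 57
W→P→J→Z→E→L: 13+15+16+11+12 = 67
W→P→E→L→J→Z: 13+18+12+17+16 = 76
W→P→E→L→Z→J: 13+18+12+1+16 = 60
… (106 more)
W→J→P→E→Z→L: 4+15+18+11+1 = 49  ← best
The minimum is 49.
One shortest path: W → J → P → E → Z → L.

49 — the minimum one-way total.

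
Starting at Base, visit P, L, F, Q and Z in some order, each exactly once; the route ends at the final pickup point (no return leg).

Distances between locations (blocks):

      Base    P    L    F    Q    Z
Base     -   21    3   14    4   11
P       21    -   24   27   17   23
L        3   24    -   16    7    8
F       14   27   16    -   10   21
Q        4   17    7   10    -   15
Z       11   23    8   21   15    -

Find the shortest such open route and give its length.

There are 5! = 120 possible orderings.
Base→P→L→F→Q→Z: 21+24+16+10+15 = 86
Base→P→L→F→Z→Q: 21+24+16+21+15 = 97
Base→P→L→Q→F→Z: 21+24+7+10+21 = 83
Base→P→L→Q→Z→F: 21+24+7+15+21 = 88
Base→P→L→Z→F→Q: 21+24+8+21+10 = 84
Base→P→L→Z→Q→F: 21+24+8+15+10 = 78
Base→P→F→L→Q→Z: 21+27+16+7+15 = 86
Base→P→F→L→Z→Q: 21+27+16+8+15 = 87
Base→P→F→Q→L→Z: 21+27+10+7+8 = 73
Base→P→F→Q→Z→L: 21+27+10+15+8 = 81
Base→P→F→Z→L→Q: 21+27+21+8+7 = 84
Base→P→F→Z→Q→L: 21+27+21+15+7 = 91
Base→P→Q→L→F→Z: 21+17+7+16+21 = 82
Base→P→Q→L→Z→F: 21+17+7+8+21 = 74
… (106 more)
Base→L→Z→F→Q→P: 3+8+21+10+17 = 59  ← best
The minimum is 59.
One shortest path: Base → L → Z → F → Q → P.

Shortest open route: 59 blocks.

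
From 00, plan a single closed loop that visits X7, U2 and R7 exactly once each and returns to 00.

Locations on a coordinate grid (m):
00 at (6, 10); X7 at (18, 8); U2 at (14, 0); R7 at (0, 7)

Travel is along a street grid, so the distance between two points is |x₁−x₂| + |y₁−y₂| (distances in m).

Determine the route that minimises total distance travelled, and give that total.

Shortest round trip = 56 m.

With 3 stops there are 3!/2 = 3 distinct round trips (a route and its reverse cost the same).
00 → X7 → U2 → R7 → 00: 14+12+21+9 = 56
00 → X7 → R7 → U2 → 00: 14+19+21+18 = 72
00 → U2 → X7 → R7 → 00: 18+12+19+9 = 58
The minimum is 56.
One optimal route: 00 → X7 → U2 → R7 → 00 (or its reverse).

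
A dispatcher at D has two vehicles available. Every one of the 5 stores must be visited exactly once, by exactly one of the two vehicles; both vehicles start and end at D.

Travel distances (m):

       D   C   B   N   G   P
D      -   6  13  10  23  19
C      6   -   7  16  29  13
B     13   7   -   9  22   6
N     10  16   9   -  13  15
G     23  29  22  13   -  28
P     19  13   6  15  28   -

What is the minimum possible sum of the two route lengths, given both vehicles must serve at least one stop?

There are 2^4 − 1 = 15 ways to divide the 5 stops into two non-empty groups. For each, the best each vehicle can do is its own shortest tour through its group:
  {C} + {B, N, G, P}: 12 + 70 = 82
  {B} + {C, N, G, P}: 26 + 70 = 96
  {C, B} + {N, G, P}: 26 + 70 = 96
  {N} + {C, B, G, P}: 20 + 70 = 90
  {C, N} + {B, G, P}: 32 + 70 = 102
  {B, N} + {C, G, P}: 32 + 70 = 102
  … (15 splits in total)
Best: vehicle 1 D → C → D = 12; vehicle 2 D → B → P → N → G → D = 70; combined 82.

Minimum combined distance: 82 m.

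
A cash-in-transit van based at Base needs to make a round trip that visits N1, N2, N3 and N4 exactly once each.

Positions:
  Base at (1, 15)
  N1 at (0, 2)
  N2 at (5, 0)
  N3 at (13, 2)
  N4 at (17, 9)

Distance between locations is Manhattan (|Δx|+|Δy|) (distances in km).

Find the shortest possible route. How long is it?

Minimum total distance: 64 km.

With 4 stops there are 4!/2 = 12 distinct round trips (a route and its reverse cost the same).
Base-N1-N2-N3-N4-Base: 14+7+10+11+22 = 64
Base-N1-N2-N4-N3-Base: 14+7+21+11+25 = 78
Base-N1-N3-N2-N4-Base: 14+13+10+21+22 = 80
Base-N1-N3-N4-N2-Base: 14+13+11+21+19 = 78
Base-N1-N4-N2-N3-Base: 14+24+21+10+25 = 94
Base-N1-N4-N3-N2-Base: 14+24+11+10+19 = 78
Base-N2-N1-N3-N4-Base: 19+7+13+11+22 = 72
Base-N2-N1-N4-N3-Base: 19+7+24+11+25 = 86
Base-N2-N3-N1-N4-Base: 19+10+13+24+22 = 88
Base-N2-N4-N1-N3-Base: 19+21+24+13+25 = 102
Base-N3-N1-N2-N4-Base: 25+13+7+21+22 = 88
Base-N3-N2-N1-N4-Base: 25+10+7+24+22 = 88
The minimum is 64.
One optimal route: Base → N1 → N2 → N3 → N4 → Base (or its reverse).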